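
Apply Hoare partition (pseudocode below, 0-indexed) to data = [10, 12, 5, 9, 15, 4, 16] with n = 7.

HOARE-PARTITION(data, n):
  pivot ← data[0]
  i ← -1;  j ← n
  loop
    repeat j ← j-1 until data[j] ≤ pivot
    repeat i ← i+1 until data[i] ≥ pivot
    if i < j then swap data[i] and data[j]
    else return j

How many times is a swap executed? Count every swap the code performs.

pivot=10
j stops at 5 (4), i stops at 0 (10); swap ⇒ [4, 12, 5, 9, 15, 10, 16]
j stops at 3 (9), i stops at 1 (12); swap ⇒ [4, 9, 5, 12, 15, 10, 16]
j stops at 2, i stops at 3; i≥j ⇒ return 2. data=[4, 9, 5, 12, 15, 10, 16]

2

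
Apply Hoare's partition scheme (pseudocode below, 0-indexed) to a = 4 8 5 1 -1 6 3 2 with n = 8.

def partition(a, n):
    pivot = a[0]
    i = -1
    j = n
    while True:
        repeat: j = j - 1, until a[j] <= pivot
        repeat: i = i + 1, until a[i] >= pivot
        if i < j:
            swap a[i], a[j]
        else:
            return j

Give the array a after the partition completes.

2 3 -1 1 5 6 8 4

pivot=4
j stops at 7 (2), i stops at 0 (4); swap ⇒ 2 8 5 1 -1 6 3 4
j stops at 6 (3), i stops at 1 (8); swap ⇒ 2 3 5 1 -1 6 8 4
j stops at 4 (-1), i stops at 2 (5); swap ⇒ 2 3 -1 1 5 6 8 4
j stops at 3, i stops at 4; i≥j ⇒ return 3. a=2 3 -1 1 5 6 8 4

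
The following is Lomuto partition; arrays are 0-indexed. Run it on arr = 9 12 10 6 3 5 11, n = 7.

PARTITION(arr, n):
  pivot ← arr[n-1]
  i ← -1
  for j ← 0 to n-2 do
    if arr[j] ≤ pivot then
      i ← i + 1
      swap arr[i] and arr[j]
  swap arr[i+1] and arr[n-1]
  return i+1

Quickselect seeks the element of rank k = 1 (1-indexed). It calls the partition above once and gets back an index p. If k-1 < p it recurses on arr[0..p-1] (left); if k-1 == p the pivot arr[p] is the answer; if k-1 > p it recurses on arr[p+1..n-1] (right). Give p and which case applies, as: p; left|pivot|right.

5; left

pivot = arr[6] = 11; i = -1
j=0: arr[0]=9 ≤ 11 → i=0, swap arr[0],arr[0] (no change) → 9 12 10 6 3 5 11
j=1: arr[1]=12 > 11 → no swap
j=2: arr[2]=10 ≤ 11 → i=1, swap arr[1],arr[2] → 9 10 12 6 3 5 11
j=3: arr[3]=6 ≤ 11 → i=2, swap arr[2],arr[3] → 9 10 6 12 3 5 11
j=4: arr[4]=3 ≤ 11 → i=3, swap arr[3],arr[4] → 9 10 6 3 12 5 11
j=5: arr[5]=5 ≤ 11 → i=4, swap arr[4],arr[5] → 9 10 6 3 5 12 11
final swap arr[5],arr[6] → 9 10 6 3 5 11 12; return 5
p = 5; k-1 = 0 < 5 ⇒ left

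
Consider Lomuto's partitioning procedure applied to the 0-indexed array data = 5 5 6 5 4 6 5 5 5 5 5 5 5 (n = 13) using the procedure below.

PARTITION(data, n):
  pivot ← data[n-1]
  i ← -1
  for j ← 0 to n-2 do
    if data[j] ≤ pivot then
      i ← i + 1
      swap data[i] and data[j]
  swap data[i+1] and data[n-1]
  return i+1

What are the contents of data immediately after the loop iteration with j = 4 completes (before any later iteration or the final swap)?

pivot=5, i=-1
j=0: 5≤5, i=0, swap(0,0) ⇒ 5 5 6 5 4 6 5 5 5 5 5 5 5
j=1: 5≤5, i=1, swap(1,1) ⇒ 5 5 6 5 4 6 5 5 5 5 5 5 5
j=2: 6>5, skip
j=3: 5≤5, i=2, swap(2,3) ⇒ 5 5 5 6 4 6 5 5 5 5 5 5 5
j=4: 4≤5, i=3, swap(3,4) ⇒ 5 5 5 4 6 6 5 5 5 5 5 5 5
(after j=4) data = 5 5 5 4 6 6 5 5 5 5 5 5 5

5 5 5 4 6 6 5 5 5 5 5 5 5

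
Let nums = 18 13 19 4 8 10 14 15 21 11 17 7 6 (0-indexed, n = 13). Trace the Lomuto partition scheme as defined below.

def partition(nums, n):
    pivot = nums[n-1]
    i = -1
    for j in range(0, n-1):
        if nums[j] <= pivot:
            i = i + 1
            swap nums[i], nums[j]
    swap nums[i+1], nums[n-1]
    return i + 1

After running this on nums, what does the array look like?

4 6 19 18 8 10 14 15 21 11 17 7 13

pivot = nums[12] = 6; i = -1
j=0: nums[0]=18 > 6 → no swap
j=1: nums[1]=13 > 6 → no swap
j=2: nums[2]=19 > 6 → no swap
j=3: nums[3]=4 ≤ 6 → i=0, swap nums[0],nums[3] → 4 13 19 18 8 10 14 15 21 11 17 7 6
j=4: nums[4]=8 > 6 → no swap
j=5: nums[5]=10 > 6 → no swap
j=6: nums[6]=14 > 6 → no swap
j=7: nums[7]=15 > 6 → no swap
j=8: nums[8]=21 > 6 → no swap
j=9: nums[9]=11 > 6 → no swap
j=10: nums[10]=17 > 6 → no swap
j=11: nums[11]=7 > 6 → no swap
final swap nums[1],nums[12] → 4 6 19 18 8 10 14 15 21 11 17 7 13; return 1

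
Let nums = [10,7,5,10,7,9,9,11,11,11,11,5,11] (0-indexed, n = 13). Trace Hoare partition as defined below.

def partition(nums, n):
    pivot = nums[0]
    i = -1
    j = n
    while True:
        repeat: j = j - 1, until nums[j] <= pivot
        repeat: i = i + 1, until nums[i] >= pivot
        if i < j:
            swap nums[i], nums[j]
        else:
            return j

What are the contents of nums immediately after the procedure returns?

[5,7,5,9,7,9,10,11,11,11,11,10,11]

pivot=10
j stops at 11 (5), i stops at 0 (10); swap ⇒ [5,7,5,10,7,9,9,11,11,11,11,10,11]
j stops at 6 (9), i stops at 3 (10); swap ⇒ [5,7,5,9,7,9,10,11,11,11,11,10,11]
j stops at 5, i stops at 6; i≥j ⇒ return 5. nums=[5,7,5,9,7,9,10,11,11,11,11,10,11]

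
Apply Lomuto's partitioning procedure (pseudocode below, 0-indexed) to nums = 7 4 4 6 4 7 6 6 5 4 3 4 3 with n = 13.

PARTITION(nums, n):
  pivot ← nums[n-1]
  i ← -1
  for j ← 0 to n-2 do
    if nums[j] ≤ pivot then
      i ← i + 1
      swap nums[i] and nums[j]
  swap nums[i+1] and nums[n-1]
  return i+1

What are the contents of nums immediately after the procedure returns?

pivot=3, i=-1
j=0: 7>3, skip
j=1: 4>3, skip
j=2: 4>3, skip
j=3: 6>3, skip
j=4: 4>3, skip
j=5: 7>3, skip
j=6: 6>3, skip
j=7: 6>3, skip
j=8: 5>3, skip
j=9: 4>3, skip
j=10: 3≤3, i=0, swap(0,10) ⇒ 3 4 4 6 4 7 6 6 5 4 7 4 3
j=11: 4>3, skip
swap(1,12) ⇒ 3 3 4 6 4 7 6 6 5 4 7 4 4; return 1

3 3 4 6 4 7 6 6 5 4 7 4 4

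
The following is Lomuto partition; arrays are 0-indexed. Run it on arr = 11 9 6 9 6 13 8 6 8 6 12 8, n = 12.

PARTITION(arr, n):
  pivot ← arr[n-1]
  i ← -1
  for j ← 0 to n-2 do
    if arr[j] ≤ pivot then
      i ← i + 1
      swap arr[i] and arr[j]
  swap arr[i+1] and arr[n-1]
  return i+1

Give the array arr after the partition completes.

pivot = arr[11] = 8; i = -1
j=0: arr[0]=11 > 8 → no swap
j=1: arr[1]=9 > 8 → no swap
j=2: arr[2]=6 ≤ 8 → i=0, swap arr[0],arr[2] → 6 9 11 9 6 13 8 6 8 6 12 8
j=3: arr[3]=9 > 8 → no swap
j=4: arr[4]=6 ≤ 8 → i=1, swap arr[1],arr[4] → 6 6 11 9 9 13 8 6 8 6 12 8
j=5: arr[5]=13 > 8 → no swap
j=6: arr[6]=8 ≤ 8 → i=2, swap arr[2],arr[6] → 6 6 8 9 9 13 11 6 8 6 12 8
j=7: arr[7]=6 ≤ 8 → i=3, swap arr[3],arr[7] → 6 6 8 6 9 13 11 9 8 6 12 8
j=8: arr[8]=8 ≤ 8 → i=4, swap arr[4],arr[8] → 6 6 8 6 8 13 11 9 9 6 12 8
j=9: arr[9]=6 ≤ 8 → i=5, swap arr[5],arr[9] → 6 6 8 6 8 6 11 9 9 13 12 8
j=10: arr[10]=12 > 8 → no swap
final swap arr[6],arr[11] → 6 6 8 6 8 6 8 9 9 13 12 11; return 6

6 6 8 6 8 6 8 9 9 13 12 11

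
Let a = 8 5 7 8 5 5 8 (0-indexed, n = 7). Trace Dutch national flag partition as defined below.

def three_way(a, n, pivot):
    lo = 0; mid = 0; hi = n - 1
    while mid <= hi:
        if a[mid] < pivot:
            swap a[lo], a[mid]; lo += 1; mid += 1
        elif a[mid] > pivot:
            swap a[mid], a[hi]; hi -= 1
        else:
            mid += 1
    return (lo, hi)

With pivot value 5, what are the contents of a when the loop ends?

pivot = 5; lo=0, mid=0, hi=6
a[mid]=8>5: swap a[0],a[6]; hi=5 → 8 5 7 8 5 5 8
a[mid]=8>5: swap a[0],a[5]; hi=4 → 5 5 7 8 5 8 8
a[mid]=5=5: mid=1
a[mid]=5=5: mid=2
a[mid]=7>5: swap a[2],a[4]; hi=3 → 5 5 5 8 7 8 8
a[mid]=5=5: mid=3
a[mid]=8>5: swap a[3],a[3]; hi=2 → 5 5 5 8 7 8 8
end: lo=0, hi=2; a = 5 5 5 8 7 8 8

5 5 5 8 7 8 8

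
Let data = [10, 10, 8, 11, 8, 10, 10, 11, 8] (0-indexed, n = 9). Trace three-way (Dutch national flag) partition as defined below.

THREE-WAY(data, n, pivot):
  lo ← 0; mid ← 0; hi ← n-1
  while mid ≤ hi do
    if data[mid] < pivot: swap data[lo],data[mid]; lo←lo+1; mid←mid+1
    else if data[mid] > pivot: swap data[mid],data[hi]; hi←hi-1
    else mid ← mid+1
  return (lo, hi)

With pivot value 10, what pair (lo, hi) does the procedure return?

lo=0 mid=0 hi=8
10=10: mid=1
10=10: mid=2
8<10: swap(0,2), lo=1 mid=3 ⇒ [8, 10, 10, 11, 8, 10, 10, 11, 8]
11>10: swap(3,8), hi=7 ⇒ [8, 10, 10, 8, 8, 10, 10, 11, 11]
8<10: swap(1,3), lo=2 mid=4 ⇒ [8, 8, 10, 10, 8, 10, 10, 11, 11]
8<10: swap(2,4), lo=3 mid=5 ⇒ [8, 8, 8, 10, 10, 10, 10, 11, 11]
10=10: mid=6
10=10: mid=7
11>10: swap(7,7), hi=6 ⇒ [8, 8, 8, 10, 10, 10, 10, 11, 11]
done. lo=3 hi=6; data=[8, 8, 8, 10, 10, 10, 10, 11, 11]

(3, 6)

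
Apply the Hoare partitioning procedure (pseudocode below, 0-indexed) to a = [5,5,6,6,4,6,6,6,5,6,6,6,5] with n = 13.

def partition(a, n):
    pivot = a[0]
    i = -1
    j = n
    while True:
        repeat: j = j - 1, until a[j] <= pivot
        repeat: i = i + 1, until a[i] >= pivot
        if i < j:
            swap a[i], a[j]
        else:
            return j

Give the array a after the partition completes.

[5,5,4,6,6,6,6,6,5,6,6,6,5]

pivot = a[0] = 5; i = -1, j = 13
j→12 (a[12]=5≤5), i→0 (a[0]=5≥5); i<j, swap → [5,5,6,6,4,6,6,6,5,6,6,6,5]
j→8 (a[8]=5≤5), i→1 (a[1]=5≥5); i<j, swap → [5,5,6,6,4,6,6,6,5,6,6,6,5]
j→4 (a[4]=4≤5), i→2 (a[2]=6≥5); i<j, swap → [5,5,4,6,6,6,6,6,5,6,6,6,5]
j→2, i→3; i≥j, return j=2. a = [5,5,4,6,6,6,6,6,5,6,6,6,5]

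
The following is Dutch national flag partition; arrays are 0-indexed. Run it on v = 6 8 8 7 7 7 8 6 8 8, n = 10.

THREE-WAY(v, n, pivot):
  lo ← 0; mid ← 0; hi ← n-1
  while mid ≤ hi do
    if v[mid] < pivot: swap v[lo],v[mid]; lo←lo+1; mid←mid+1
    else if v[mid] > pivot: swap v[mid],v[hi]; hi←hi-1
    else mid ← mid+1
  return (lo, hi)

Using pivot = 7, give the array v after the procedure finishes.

6 6 7 7 7 8 8 8 8 8

pivot = 7; lo=0, mid=0, hi=9
v[mid]=6<7: swap v[0],v[0]; lo=1,mid=1 → 6 8 8 7 7 7 8 6 8 8
v[mid]=8>7: swap v[1],v[9]; hi=8 → 6 8 8 7 7 7 8 6 8 8
v[mid]=8>7: swap v[1],v[8]; hi=7 → 6 8 8 7 7 7 8 6 8 8
v[mid]=8>7: swap v[1],v[7]; hi=6 → 6 6 8 7 7 7 8 8 8 8
v[mid]=6<7: swap v[1],v[1]; lo=2,mid=2 → 6 6 8 7 7 7 8 8 8 8
v[mid]=8>7: swap v[2],v[6]; hi=5 → 6 6 8 7 7 7 8 8 8 8
v[mid]=8>7: swap v[2],v[5]; hi=4 → 6 6 7 7 7 8 8 8 8 8
v[mid]=7=7: mid=3
v[mid]=7=7: mid=4
v[mid]=7=7: mid=5
end: lo=2, hi=4; v = 6 6 7 7 7 8 8 8 8 8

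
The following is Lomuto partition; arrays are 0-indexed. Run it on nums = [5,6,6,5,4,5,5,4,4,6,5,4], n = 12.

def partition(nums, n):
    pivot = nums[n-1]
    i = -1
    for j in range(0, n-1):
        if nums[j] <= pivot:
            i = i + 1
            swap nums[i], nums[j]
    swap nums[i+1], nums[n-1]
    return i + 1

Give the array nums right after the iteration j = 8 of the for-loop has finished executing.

[4,4,4,5,5,5,5,6,6,6,5,4]

pivot = nums[11] = 4; i = -1
j=0: nums[0]=5 > 4 → no swap
j=1: nums[1]=6 > 4 → no swap
j=2: nums[2]=6 > 4 → no swap
j=3: nums[3]=5 > 4 → no swap
j=4: nums[4]=4 ≤ 4 → i=0, swap nums[0],nums[4] → [4,6,6,5,5,5,5,4,4,6,5,4]
j=5: nums[5]=5 > 4 → no swap
j=6: nums[6]=5 > 4 → no swap
j=7: nums[7]=4 ≤ 4 → i=1, swap nums[1],nums[7] → [4,4,6,5,5,5,5,6,4,6,5,4]
j=8: nums[8]=4 ≤ 4 → i=2, swap nums[2],nums[8] → [4,4,4,5,5,5,5,6,6,6,5,4]
(after j=8) nums = [4,4,4,5,5,5,5,6,6,6,5,4]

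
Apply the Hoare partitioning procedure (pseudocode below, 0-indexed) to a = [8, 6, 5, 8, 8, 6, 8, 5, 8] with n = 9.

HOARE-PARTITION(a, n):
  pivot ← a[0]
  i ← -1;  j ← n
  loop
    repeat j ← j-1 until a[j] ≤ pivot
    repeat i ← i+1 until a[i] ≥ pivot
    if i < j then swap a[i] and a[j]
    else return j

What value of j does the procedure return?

pivot=8
j stops at 8 (8), i stops at 0 (8); swap ⇒ [8, 6, 5, 8, 8, 6, 8, 5, 8]
j stops at 7 (5), i stops at 3 (8); swap ⇒ [8, 6, 5, 5, 8, 6, 8, 8, 8]
j stops at 6 (8), i stops at 4 (8); swap ⇒ [8, 6, 5, 5, 8, 6, 8, 8, 8]
j stops at 5, i stops at 6; i≥j ⇒ return 5. a=[8, 6, 5, 5, 8, 6, 8, 8, 8]

5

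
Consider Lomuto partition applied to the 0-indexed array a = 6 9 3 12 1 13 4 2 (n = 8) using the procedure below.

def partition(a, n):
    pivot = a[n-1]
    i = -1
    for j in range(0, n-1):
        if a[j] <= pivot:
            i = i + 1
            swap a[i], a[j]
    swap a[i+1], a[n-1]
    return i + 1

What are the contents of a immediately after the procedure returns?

1 2 3 12 6 13 4 9

pivot=2, i=-1
j=0: 6>2, skip
j=1: 9>2, skip
j=2: 3>2, skip
j=3: 12>2, skip
j=4: 1≤2, i=0, swap(0,4) ⇒ 1 9 3 12 6 13 4 2
j=5: 13>2, skip
j=6: 4>2, skip
swap(1,7) ⇒ 1 2 3 12 6 13 4 9; return 1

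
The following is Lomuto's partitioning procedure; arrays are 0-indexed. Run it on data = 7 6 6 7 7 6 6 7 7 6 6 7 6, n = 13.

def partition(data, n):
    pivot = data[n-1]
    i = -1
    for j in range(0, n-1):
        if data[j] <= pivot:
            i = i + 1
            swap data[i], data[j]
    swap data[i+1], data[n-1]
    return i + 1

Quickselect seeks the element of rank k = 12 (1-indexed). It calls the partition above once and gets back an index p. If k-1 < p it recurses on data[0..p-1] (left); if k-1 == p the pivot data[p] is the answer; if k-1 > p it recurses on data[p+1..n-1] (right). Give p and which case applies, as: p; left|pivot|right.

6; right

pivot = data[12] = 6; i = -1
j=0: data[0]=7 > 6 → no swap
j=1: data[1]=6 ≤ 6 → i=0, swap data[0],data[1] → 6 7 6 7 7 6 6 7 7 6 6 7 6
j=2: data[2]=6 ≤ 6 → i=1, swap data[1],data[2] → 6 6 7 7 7 6 6 7 7 6 6 7 6
j=3: data[3]=7 > 6 → no swap
j=4: data[4]=7 > 6 → no swap
j=5: data[5]=6 ≤ 6 → i=2, swap data[2],data[5] → 6 6 6 7 7 7 6 7 7 6 6 7 6
j=6: data[6]=6 ≤ 6 → i=3, swap data[3],data[6] → 6 6 6 6 7 7 7 7 7 6 6 7 6
j=7: data[7]=7 > 6 → no swap
j=8: data[8]=7 > 6 → no swap
j=9: data[9]=6 ≤ 6 → i=4, swap data[4],data[9] → 6 6 6 6 6 7 7 7 7 7 6 7 6
j=10: data[10]=6 ≤ 6 → i=5, swap data[5],data[10] → 6 6 6 6 6 6 7 7 7 7 7 7 6
j=11: data[11]=7 > 6 → no swap
final swap data[6],data[12] → 6 6 6 6 6 6 6 7 7 7 7 7 7; return 6
p = 6; k-1 = 11 > 6 ⇒ right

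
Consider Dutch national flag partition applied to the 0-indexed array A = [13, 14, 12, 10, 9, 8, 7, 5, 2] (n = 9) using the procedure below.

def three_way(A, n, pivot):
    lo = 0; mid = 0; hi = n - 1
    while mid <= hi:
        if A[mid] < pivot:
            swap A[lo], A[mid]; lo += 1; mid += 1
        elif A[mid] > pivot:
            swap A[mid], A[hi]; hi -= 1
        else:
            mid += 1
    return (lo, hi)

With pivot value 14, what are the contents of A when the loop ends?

pivot = 14; lo=0, mid=0, hi=8
A[mid]=13<14: swap A[0],A[0]; lo=1,mid=1 → [13, 14, 12, 10, 9, 8, 7, 5, 2]
A[mid]=14=14: mid=2
A[mid]=12<14: swap A[1],A[2]; lo=2,mid=3 → [13, 12, 14, 10, 9, 8, 7, 5, 2]
A[mid]=10<14: swap A[2],A[3]; lo=3,mid=4 → [13, 12, 10, 14, 9, 8, 7, 5, 2]
A[mid]=9<14: swap A[3],A[4]; lo=4,mid=5 → [13, 12, 10, 9, 14, 8, 7, 5, 2]
A[mid]=8<14: swap A[4],A[5]; lo=5,mid=6 → [13, 12, 10, 9, 8, 14, 7, 5, 2]
A[mid]=7<14: swap A[5],A[6]; lo=6,mid=7 → [13, 12, 10, 9, 8, 7, 14, 5, 2]
A[mid]=5<14: swap A[6],A[7]; lo=7,mid=8 → [13, 12, 10, 9, 8, 7, 5, 14, 2]
A[mid]=2<14: swap A[7],A[8]; lo=8,mid=9 → [13, 12, 10, 9, 8, 7, 5, 2, 14]
end: lo=8, hi=8; A = [13, 12, 10, 9, 8, 7, 5, 2, 14]

[13, 12, 10, 9, 8, 7, 5, 2, 14]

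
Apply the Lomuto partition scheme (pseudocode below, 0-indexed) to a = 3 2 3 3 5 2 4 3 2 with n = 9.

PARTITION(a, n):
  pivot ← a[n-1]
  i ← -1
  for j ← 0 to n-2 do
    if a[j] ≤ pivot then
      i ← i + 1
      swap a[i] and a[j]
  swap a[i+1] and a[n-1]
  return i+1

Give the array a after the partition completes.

pivot=2, i=-1
j=0: 3>2, skip
j=1: 2≤2, i=0, swap(0,1) ⇒ 2 3 3 3 5 2 4 3 2
j=2: 3>2, skip
j=3: 3>2, skip
j=4: 5>2, skip
j=5: 2≤2, i=1, swap(1,5) ⇒ 2 2 3 3 5 3 4 3 2
j=6: 4>2, skip
j=7: 3>2, skip
swap(2,8) ⇒ 2 2 2 3 5 3 4 3 3; return 2

2 2 2 3 5 3 4 3 3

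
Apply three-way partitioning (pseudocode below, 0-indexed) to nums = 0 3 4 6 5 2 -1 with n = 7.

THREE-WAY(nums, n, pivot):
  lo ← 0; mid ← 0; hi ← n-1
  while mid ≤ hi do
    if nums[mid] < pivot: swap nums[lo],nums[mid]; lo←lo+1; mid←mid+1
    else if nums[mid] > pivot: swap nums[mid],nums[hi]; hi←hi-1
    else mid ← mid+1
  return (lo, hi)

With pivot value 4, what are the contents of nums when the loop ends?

0 3 -1 2 4 5 6

pivot = 4; lo=0, mid=0, hi=6
nums[mid]=0<4: swap nums[0],nums[0]; lo=1,mid=1 → 0 3 4 6 5 2 -1
nums[mid]=3<4: swap nums[1],nums[1]; lo=2,mid=2 → 0 3 4 6 5 2 -1
nums[mid]=4=4: mid=3
nums[mid]=6>4: swap nums[3],nums[6]; hi=5 → 0 3 4 -1 5 2 6
nums[mid]=-1<4: swap nums[2],nums[3]; lo=3,mid=4 → 0 3 -1 4 5 2 6
nums[mid]=5>4: swap nums[4],nums[5]; hi=4 → 0 3 -1 4 2 5 6
nums[mid]=2<4: swap nums[3],nums[4]; lo=4,mid=5 → 0 3 -1 2 4 5 6
end: lo=4, hi=4; nums = 0 3 -1 2 4 5 6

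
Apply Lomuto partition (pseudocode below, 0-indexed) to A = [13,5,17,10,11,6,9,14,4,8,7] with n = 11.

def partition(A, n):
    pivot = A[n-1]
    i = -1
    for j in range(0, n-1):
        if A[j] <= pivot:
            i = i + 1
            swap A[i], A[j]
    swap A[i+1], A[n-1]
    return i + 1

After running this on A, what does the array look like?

pivot=7, i=-1
j=0: 13>7, skip
j=1: 5≤7, i=0, swap(0,1) ⇒ [5,13,17,10,11,6,9,14,4,8,7]
j=2: 17>7, skip
j=3: 10>7, skip
j=4: 11>7, skip
j=5: 6≤7, i=1, swap(1,5) ⇒ [5,6,17,10,11,13,9,14,4,8,7]
j=6: 9>7, skip
j=7: 14>7, skip
j=8: 4≤7, i=2, swap(2,8) ⇒ [5,6,4,10,11,13,9,14,17,8,7]
j=9: 8>7, skip
swap(3,10) ⇒ [5,6,4,7,11,13,9,14,17,8,10]; return 3

[5,6,4,7,11,13,9,14,17,8,10]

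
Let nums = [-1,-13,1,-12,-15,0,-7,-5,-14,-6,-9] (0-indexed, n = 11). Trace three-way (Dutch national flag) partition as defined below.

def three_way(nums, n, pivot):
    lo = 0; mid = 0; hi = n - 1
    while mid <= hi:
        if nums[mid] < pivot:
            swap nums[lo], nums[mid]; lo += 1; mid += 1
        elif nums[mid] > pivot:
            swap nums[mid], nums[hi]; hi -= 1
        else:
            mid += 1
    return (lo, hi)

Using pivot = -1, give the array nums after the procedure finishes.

[-13,-9,-12,-15,-6,-7,-5,-14,-1,0,1]

pivot = -1; lo=0, mid=0, hi=10
nums[mid]=-1=-1: mid=1
nums[mid]=-13<-1: swap nums[0],nums[1]; lo=1,mid=2 → [-13,-1,1,-12,-15,0,-7,-5,-14,-6,-9]
nums[mid]=1>-1: swap nums[2],nums[10]; hi=9 → [-13,-1,-9,-12,-15,0,-7,-5,-14,-6,1]
nums[mid]=-9<-1: swap nums[1],nums[2]; lo=2,mid=3 → [-13,-9,-1,-12,-15,0,-7,-5,-14,-6,1]
nums[mid]=-12<-1: swap nums[2],nums[3]; lo=3,mid=4 → [-13,-9,-12,-1,-15,0,-7,-5,-14,-6,1]
nums[mid]=-15<-1: swap nums[3],nums[4]; lo=4,mid=5 → [-13,-9,-12,-15,-1,0,-7,-5,-14,-6,1]
nums[mid]=0>-1: swap nums[5],nums[9]; hi=8 → [-13,-9,-12,-15,-1,-6,-7,-5,-14,0,1]
nums[mid]=-6<-1: swap nums[4],nums[5]; lo=5,mid=6 → [-13,-9,-12,-15,-6,-1,-7,-5,-14,0,1]
nums[mid]=-7<-1: swap nums[5],nums[6]; lo=6,mid=7 → [-13,-9,-12,-15,-6,-7,-1,-5,-14,0,1]
nums[mid]=-5<-1: swap nums[6],nums[7]; lo=7,mid=8 → [-13,-9,-12,-15,-6,-7,-5,-1,-14,0,1]
nums[mid]=-14<-1: swap nums[7],nums[8]; lo=8,mid=9 → [-13,-9,-12,-15,-6,-7,-5,-14,-1,0,1]
end: lo=8, hi=8; nums = [-13,-9,-12,-15,-6,-7,-5,-14,-1,0,1]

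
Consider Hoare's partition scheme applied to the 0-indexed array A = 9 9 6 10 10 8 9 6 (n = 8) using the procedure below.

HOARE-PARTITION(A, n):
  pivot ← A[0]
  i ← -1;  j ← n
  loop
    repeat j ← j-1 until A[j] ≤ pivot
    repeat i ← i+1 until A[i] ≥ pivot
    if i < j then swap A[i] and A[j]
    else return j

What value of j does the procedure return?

pivot = A[0] = 9; i = -1, j = 8
j→7 (A[7]=6≤9), i→0 (A[0]=9≥9); i<j, swap → 6 9 6 10 10 8 9 9
j→6 (A[6]=9≤9), i→1 (A[1]=9≥9); i<j, swap → 6 9 6 10 10 8 9 9
j→5 (A[5]=8≤9), i→3 (A[3]=10≥9); i<j, swap → 6 9 6 8 10 10 9 9
j→3, i→4; i≥j, return j=3. A = 6 9 6 8 10 10 9 9

3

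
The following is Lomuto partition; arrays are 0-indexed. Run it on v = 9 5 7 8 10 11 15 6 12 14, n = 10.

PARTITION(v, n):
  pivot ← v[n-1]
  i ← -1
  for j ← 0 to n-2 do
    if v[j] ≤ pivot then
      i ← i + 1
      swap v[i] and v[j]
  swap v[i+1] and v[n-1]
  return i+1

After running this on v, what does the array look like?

pivot = v[9] = 14; i = -1
j=0: v[0]=9 ≤ 14 → i=0, swap v[0],v[0] (no change) → 9 5 7 8 10 11 15 6 12 14
j=1: v[1]=5 ≤ 14 → i=1, swap v[1],v[1] (no change) → 9 5 7 8 10 11 15 6 12 14
j=2: v[2]=7 ≤ 14 → i=2, swap v[2],v[2] (no change) → 9 5 7 8 10 11 15 6 12 14
j=3: v[3]=8 ≤ 14 → i=3, swap v[3],v[3] (no change) → 9 5 7 8 10 11 15 6 12 14
j=4: v[4]=10 ≤ 14 → i=4, swap v[4],v[4] (no change) → 9 5 7 8 10 11 15 6 12 14
j=5: v[5]=11 ≤ 14 → i=5, swap v[5],v[5] (no change) → 9 5 7 8 10 11 15 6 12 14
j=6: v[6]=15 > 14 → no swap
j=7: v[7]=6 ≤ 14 → i=6, swap v[6],v[7] → 9 5 7 8 10 11 6 15 12 14
j=8: v[8]=12 ≤ 14 → i=7, swap v[7],v[8] → 9 5 7 8 10 11 6 12 15 14
final swap v[8],v[9] → 9 5 7 8 10 11 6 12 14 15; return 8

9 5 7 8 10 11 6 12 14 15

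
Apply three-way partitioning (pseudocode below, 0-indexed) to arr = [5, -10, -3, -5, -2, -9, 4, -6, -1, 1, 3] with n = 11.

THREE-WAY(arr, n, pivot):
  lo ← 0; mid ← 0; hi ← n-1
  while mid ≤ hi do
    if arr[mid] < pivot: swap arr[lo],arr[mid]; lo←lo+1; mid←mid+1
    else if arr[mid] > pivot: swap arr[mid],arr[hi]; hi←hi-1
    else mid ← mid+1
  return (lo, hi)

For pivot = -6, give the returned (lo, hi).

(2, 2)

pivot = -6; lo=0, mid=0, hi=10
arr[mid]=5>-6: swap arr[0],arr[10]; hi=9 → [3, -10, -3, -5, -2, -9, 4, -6, -1, 1, 5]
arr[mid]=3>-6: swap arr[0],arr[9]; hi=8 → [1, -10, -3, -5, -2, -9, 4, -6, -1, 3, 5]
arr[mid]=1>-6: swap arr[0],arr[8]; hi=7 → [-1, -10, -3, -5, -2, -9, 4, -6, 1, 3, 5]
arr[mid]=-1>-6: swap arr[0],arr[7]; hi=6 → [-6, -10, -3, -5, -2, -9, 4, -1, 1, 3, 5]
arr[mid]=-6=-6: mid=1
arr[mid]=-10<-6: swap arr[0],arr[1]; lo=1,mid=2 → [-10, -6, -3, -5, -2, -9, 4, -1, 1, 3, 5]
arr[mid]=-3>-6: swap arr[2],arr[6]; hi=5 → [-10, -6, 4, -5, -2, -9, -3, -1, 1, 3, 5]
arr[mid]=4>-6: swap arr[2],arr[5]; hi=4 → [-10, -6, -9, -5, -2, 4, -3, -1, 1, 3, 5]
arr[mid]=-9<-6: swap arr[1],arr[2]; lo=2,mid=3 → [-10, -9, -6, -5, -2, 4, -3, -1, 1, 3, 5]
arr[mid]=-5>-6: swap arr[3],arr[4]; hi=3 → [-10, -9, -6, -2, -5, 4, -3, -1, 1, 3, 5]
arr[mid]=-2>-6: swap arr[3],arr[3]; hi=2 → [-10, -9, -6, -2, -5, 4, -3, -1, 1, 3, 5]
end: lo=2, hi=2; arr = [-10, -9, -6, -2, -5, 4, -3, -1, 1, 3, 5]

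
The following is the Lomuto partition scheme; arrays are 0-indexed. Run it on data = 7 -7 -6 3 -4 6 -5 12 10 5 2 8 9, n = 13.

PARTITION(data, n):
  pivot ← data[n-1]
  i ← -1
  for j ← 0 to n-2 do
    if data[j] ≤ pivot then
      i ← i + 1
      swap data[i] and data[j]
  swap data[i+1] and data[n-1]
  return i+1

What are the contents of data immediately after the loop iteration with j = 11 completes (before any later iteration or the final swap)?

pivot = data[12] = 9; i = -1
j=0: data[0]=7 ≤ 9 → i=0, swap data[0],data[0] (no change) → 7 -7 -6 3 -4 6 -5 12 10 5 2 8 9
j=1: data[1]=-7 ≤ 9 → i=1, swap data[1],data[1] (no change) → 7 -7 -6 3 -4 6 -5 12 10 5 2 8 9
j=2: data[2]=-6 ≤ 9 → i=2, swap data[2],data[2] (no change) → 7 -7 -6 3 -4 6 -5 12 10 5 2 8 9
j=3: data[3]=3 ≤ 9 → i=3, swap data[3],data[3] (no change) → 7 -7 -6 3 -4 6 -5 12 10 5 2 8 9
j=4: data[4]=-4 ≤ 9 → i=4, swap data[4],data[4] (no change) → 7 -7 -6 3 -4 6 -5 12 10 5 2 8 9
j=5: data[5]=6 ≤ 9 → i=5, swap data[5],data[5] (no change) → 7 -7 -6 3 -4 6 -5 12 10 5 2 8 9
j=6: data[6]=-5 ≤ 9 → i=6, swap data[6],data[6] (no change) → 7 -7 -6 3 -4 6 -5 12 10 5 2 8 9
j=7: data[7]=12 > 9 → no swap
j=8: data[8]=10 > 9 → no swap
j=9: data[9]=5 ≤ 9 → i=7, swap data[7],data[9] → 7 -7 -6 3 -4 6 -5 5 10 12 2 8 9
j=10: data[10]=2 ≤ 9 → i=8, swap data[8],data[10] → 7 -7 -6 3 -4 6 -5 5 2 12 10 8 9
j=11: data[11]=8 ≤ 9 → i=9, swap data[9],data[11] → 7 -7 -6 3 -4 6 -5 5 2 8 10 12 9
(after j=11) data = 7 -7 -6 3 -4 6 -5 5 2 8 10 12 9

7 -7 -6 3 -4 6 -5 5 2 8 10 12 9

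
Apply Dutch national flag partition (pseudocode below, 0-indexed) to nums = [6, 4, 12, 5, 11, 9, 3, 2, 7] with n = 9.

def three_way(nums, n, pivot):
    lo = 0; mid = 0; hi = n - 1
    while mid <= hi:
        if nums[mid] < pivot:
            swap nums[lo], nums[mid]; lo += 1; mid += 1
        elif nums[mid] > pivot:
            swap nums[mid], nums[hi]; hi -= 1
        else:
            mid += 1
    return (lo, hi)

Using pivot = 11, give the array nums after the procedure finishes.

[6, 4, 7, 5, 9, 3, 2, 11, 12]

pivot = 11; lo=0, mid=0, hi=8
nums[mid]=6<11: swap nums[0],nums[0]; lo=1,mid=1 → [6, 4, 12, 5, 11, 9, 3, 2, 7]
nums[mid]=4<11: swap nums[1],nums[1]; lo=2,mid=2 → [6, 4, 12, 5, 11, 9, 3, 2, 7]
nums[mid]=12>11: swap nums[2],nums[8]; hi=7 → [6, 4, 7, 5, 11, 9, 3, 2, 12]
nums[mid]=7<11: swap nums[2],nums[2]; lo=3,mid=3 → [6, 4, 7, 5, 11, 9, 3, 2, 12]
nums[mid]=5<11: swap nums[3],nums[3]; lo=4,mid=4 → [6, 4, 7, 5, 11, 9, 3, 2, 12]
nums[mid]=11=11: mid=5
nums[mid]=9<11: swap nums[4],nums[5]; lo=5,mid=6 → [6, 4, 7, 5, 9, 11, 3, 2, 12]
nums[mid]=3<11: swap nums[5],nums[6]; lo=6,mid=7 → [6, 4, 7, 5, 9, 3, 11, 2, 12]
nums[mid]=2<11: swap nums[6],nums[7]; lo=7,mid=8 → [6, 4, 7, 5, 9, 3, 2, 11, 12]
end: lo=7, hi=7; nums = [6, 4, 7, 5, 9, 3, 2, 11, 12]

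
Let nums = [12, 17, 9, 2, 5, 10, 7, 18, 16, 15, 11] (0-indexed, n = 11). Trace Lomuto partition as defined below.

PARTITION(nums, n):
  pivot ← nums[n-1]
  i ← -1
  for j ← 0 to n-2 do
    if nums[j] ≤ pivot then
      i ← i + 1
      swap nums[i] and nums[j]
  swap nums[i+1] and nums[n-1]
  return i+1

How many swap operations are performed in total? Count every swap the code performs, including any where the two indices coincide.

6

pivot = nums[10] = 11; i = -1
j=0: nums[0]=12 > 11 → no swap
j=1: nums[1]=17 > 11 → no swap
j=2: nums[2]=9 ≤ 11 → i=0, swap nums[0],nums[2] → [9, 17, 12, 2, 5, 10, 7, 18, 16, 15, 11]
j=3: nums[3]=2 ≤ 11 → i=1, swap nums[1],nums[3] → [9, 2, 12, 17, 5, 10, 7, 18, 16, 15, 11]
j=4: nums[4]=5 ≤ 11 → i=2, swap nums[2],nums[4] → [9, 2, 5, 17, 12, 10, 7, 18, 16, 15, 11]
j=5: nums[5]=10 ≤ 11 → i=3, swap nums[3],nums[5] → [9, 2, 5, 10, 12, 17, 7, 18, 16, 15, 11]
j=6: nums[6]=7 ≤ 11 → i=4, swap nums[4],nums[6] → [9, 2, 5, 10, 7, 17, 12, 18, 16, 15, 11]
j=7: nums[7]=18 > 11 → no swap
j=8: nums[8]=16 > 11 → no swap
j=9: nums[9]=15 > 11 → no swap
final swap nums[5],nums[10] → [9, 2, 5, 10, 7, 11, 12, 18, 16, 15, 17]; return 5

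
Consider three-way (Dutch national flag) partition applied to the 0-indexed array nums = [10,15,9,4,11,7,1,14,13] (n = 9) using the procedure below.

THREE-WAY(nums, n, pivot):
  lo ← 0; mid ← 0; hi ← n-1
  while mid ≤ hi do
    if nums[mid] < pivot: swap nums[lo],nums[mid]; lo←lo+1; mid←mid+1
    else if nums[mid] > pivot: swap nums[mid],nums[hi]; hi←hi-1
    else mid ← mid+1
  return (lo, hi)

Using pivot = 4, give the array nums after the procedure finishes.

lo=0 mid=0 hi=8
10>4: swap(0,8), hi=7 ⇒ [13,15,9,4,11,7,1,14,10]
13>4: swap(0,7), hi=6 ⇒ [14,15,9,4,11,7,1,13,10]
14>4: swap(0,6), hi=5 ⇒ [1,15,9,4,11,7,14,13,10]
1<4: swap(0,0), lo=1 mid=1 ⇒ [1,15,9,4,11,7,14,13,10]
15>4: swap(1,5), hi=4 ⇒ [1,7,9,4,11,15,14,13,10]
7>4: swap(1,4), hi=3 ⇒ [1,11,9,4,7,15,14,13,10]
11>4: swap(1,3), hi=2 ⇒ [1,4,9,11,7,15,14,13,10]
4=4: mid=2
9>4: swap(2,2), hi=1 ⇒ [1,4,9,11,7,15,14,13,10]
done. lo=1 hi=1; nums=[1,4,9,11,7,15,14,13,10]

[1,4,9,11,7,15,14,13,10]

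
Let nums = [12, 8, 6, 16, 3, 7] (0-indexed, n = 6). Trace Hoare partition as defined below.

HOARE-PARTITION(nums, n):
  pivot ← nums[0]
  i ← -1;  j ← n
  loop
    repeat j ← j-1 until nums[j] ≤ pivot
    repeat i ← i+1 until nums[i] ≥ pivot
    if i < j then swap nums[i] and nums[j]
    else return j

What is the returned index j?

pivot = nums[0] = 12; i = -1, j = 6
j→5 (nums[5]=7≤12), i→0 (nums[0]=12≥12); i<j, swap → [7, 8, 6, 16, 3, 12]
j→4 (nums[4]=3≤12), i→3 (nums[3]=16≥12); i<j, swap → [7, 8, 6, 3, 16, 12]
j→3, i→4; i≥j, return j=3. nums = [7, 8, 6, 3, 16, 12]

3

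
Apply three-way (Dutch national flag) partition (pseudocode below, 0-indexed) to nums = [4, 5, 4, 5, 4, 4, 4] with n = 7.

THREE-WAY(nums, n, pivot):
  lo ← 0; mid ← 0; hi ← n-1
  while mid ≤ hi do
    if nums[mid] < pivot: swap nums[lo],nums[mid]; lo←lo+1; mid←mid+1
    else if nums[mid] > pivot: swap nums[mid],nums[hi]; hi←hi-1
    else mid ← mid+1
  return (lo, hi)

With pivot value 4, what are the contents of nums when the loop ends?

pivot = 4; lo=0, mid=0, hi=6
nums[mid]=4=4: mid=1
nums[mid]=5>4: swap nums[1],nums[6]; hi=5 → [4, 4, 4, 5, 4, 4, 5]
nums[mid]=4=4: mid=2
nums[mid]=4=4: mid=3
nums[mid]=5>4: swap nums[3],nums[5]; hi=4 → [4, 4, 4, 4, 4, 5, 5]
nums[mid]=4=4: mid=4
nums[mid]=4=4: mid=5
end: lo=0, hi=4; nums = [4, 4, 4, 4, 4, 5, 5]

[4, 4, 4, 4, 4, 5, 5]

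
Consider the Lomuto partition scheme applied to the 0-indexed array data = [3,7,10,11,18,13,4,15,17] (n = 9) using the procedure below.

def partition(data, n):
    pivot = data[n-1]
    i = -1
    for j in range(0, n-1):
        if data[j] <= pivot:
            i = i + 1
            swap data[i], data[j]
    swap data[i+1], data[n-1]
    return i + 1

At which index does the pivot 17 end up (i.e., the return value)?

pivot=17, i=-1
j=0: 3≤17, i=0, swap(0,0) ⇒ [3,7,10,11,18,13,4,15,17]
j=1: 7≤17, i=1, swap(1,1) ⇒ [3,7,10,11,18,13,4,15,17]
j=2: 10≤17, i=2, swap(2,2) ⇒ [3,7,10,11,18,13,4,15,17]
j=3: 11≤17, i=3, swap(3,3) ⇒ [3,7,10,11,18,13,4,15,17]
j=4: 18>17, skip
j=5: 13≤17, i=4, swap(4,5) ⇒ [3,7,10,11,13,18,4,15,17]
j=6: 4≤17, i=5, swap(5,6) ⇒ [3,7,10,11,13,4,18,15,17]
j=7: 15≤17, i=6, swap(6,7) ⇒ [3,7,10,11,13,4,15,18,17]
swap(7,8) ⇒ [3,7,10,11,13,4,15,17,18]; return 7

7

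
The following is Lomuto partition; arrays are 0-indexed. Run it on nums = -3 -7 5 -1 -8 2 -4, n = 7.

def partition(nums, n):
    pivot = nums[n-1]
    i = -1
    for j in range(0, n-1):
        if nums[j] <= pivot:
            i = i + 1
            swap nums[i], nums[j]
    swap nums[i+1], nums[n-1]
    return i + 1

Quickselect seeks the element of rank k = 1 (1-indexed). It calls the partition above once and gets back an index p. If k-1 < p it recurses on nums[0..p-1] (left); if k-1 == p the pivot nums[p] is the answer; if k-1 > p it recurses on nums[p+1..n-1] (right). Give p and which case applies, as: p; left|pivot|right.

2; left

pivot=-4, i=-1
j=0: -3>-4, skip
j=1: -7≤-4, i=0, swap(0,1) ⇒ -7 -3 5 -1 -8 2 -4
j=2: 5>-4, skip
j=3: -1>-4, skip
j=4: -8≤-4, i=1, swap(1,4) ⇒ -7 -8 5 -1 -3 2 -4
j=5: 2>-4, skip
swap(2,6) ⇒ -7 -8 -4 -1 -3 2 5; return 2
p = 2; k-1 = 0 < 2 ⇒ left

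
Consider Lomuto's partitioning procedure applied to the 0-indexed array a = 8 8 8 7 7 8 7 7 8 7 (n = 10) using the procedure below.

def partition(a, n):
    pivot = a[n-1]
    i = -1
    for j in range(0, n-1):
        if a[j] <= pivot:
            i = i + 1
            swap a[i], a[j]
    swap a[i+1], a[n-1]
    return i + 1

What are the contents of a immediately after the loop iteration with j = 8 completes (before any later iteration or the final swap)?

pivot = a[9] = 7; i = -1
j=0: a[0]=8 > 7 → no swap
j=1: a[1]=8 > 7 → no swap
j=2: a[2]=8 > 7 → no swap
j=3: a[3]=7 ≤ 7 → i=0, swap a[0],a[3] → 7 8 8 8 7 8 7 7 8 7
j=4: a[4]=7 ≤ 7 → i=1, swap a[1],a[4] → 7 7 8 8 8 8 7 7 8 7
j=5: a[5]=8 > 7 → no swap
j=6: a[6]=7 ≤ 7 → i=2, swap a[2],a[6] → 7 7 7 8 8 8 8 7 8 7
j=7: a[7]=7 ≤ 7 → i=3, swap a[3],a[7] → 7 7 7 7 8 8 8 8 8 7
j=8: a[8]=8 > 7 → no swap
(after j=8) a = 7 7 7 7 8 8 8 8 8 7

7 7 7 7 8 8 8 8 8 7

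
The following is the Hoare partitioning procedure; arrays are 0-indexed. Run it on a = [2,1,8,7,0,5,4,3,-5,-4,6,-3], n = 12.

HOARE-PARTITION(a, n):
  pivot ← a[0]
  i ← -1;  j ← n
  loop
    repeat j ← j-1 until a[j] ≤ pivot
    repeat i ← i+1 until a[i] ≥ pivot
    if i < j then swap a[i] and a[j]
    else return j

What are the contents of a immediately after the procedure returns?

[-3,1,-4,-5,0,5,4,3,7,8,6,2]

pivot = a[0] = 2; i = -1, j = 12
j→11 (a[11]=-3≤2), i→0 (a[0]=2≥2); i<j, swap → [-3,1,8,7,0,5,4,3,-5,-4,6,2]
j→9 (a[9]=-4≤2), i→2 (a[2]=8≥2); i<j, swap → [-3,1,-4,7,0,5,4,3,-5,8,6,2]
j→8 (a[8]=-5≤2), i→3 (a[3]=7≥2); i<j, swap → [-3,1,-4,-5,0,5,4,3,7,8,6,2]
j→4, i→5; i≥j, return j=4. a = [-3,1,-4,-5,0,5,4,3,7,8,6,2]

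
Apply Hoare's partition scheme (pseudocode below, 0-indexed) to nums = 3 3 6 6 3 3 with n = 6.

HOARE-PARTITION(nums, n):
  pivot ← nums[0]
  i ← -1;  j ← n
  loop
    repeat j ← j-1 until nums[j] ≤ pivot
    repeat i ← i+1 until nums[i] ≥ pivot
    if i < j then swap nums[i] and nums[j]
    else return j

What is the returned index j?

pivot = nums[0] = 3; i = -1, j = 6
j→5 (nums[5]=3≤3), i→0 (nums[0]=3≥3); i<j, swap → 3 3 6 6 3 3
j→4 (nums[4]=3≤3), i→1 (nums[1]=3≥3); i<j, swap → 3 3 6 6 3 3
j→1, i→2; i≥j, return j=1. nums = 3 3 6 6 3 3

1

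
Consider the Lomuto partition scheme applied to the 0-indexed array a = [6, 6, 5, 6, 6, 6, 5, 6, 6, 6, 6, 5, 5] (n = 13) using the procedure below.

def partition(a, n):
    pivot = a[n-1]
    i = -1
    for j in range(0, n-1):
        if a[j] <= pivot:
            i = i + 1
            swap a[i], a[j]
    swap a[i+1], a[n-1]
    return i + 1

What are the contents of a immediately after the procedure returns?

[5, 5, 5, 5, 6, 6, 6, 6, 6, 6, 6, 6, 6]

pivot=5, i=-1
j=0: 6>5, skip
j=1: 6>5, skip
j=2: 5≤5, i=0, swap(0,2) ⇒ [5, 6, 6, 6, 6, 6, 5, 6, 6, 6, 6, 5, 5]
j=3: 6>5, skip
j=4: 6>5, skip
j=5: 6>5, skip
j=6: 5≤5, i=1, swap(1,6) ⇒ [5, 5, 6, 6, 6, 6, 6, 6, 6, 6, 6, 5, 5]
j=7: 6>5, skip
j=8: 6>5, skip
j=9: 6>5, skip
j=10: 6>5, skip
j=11: 5≤5, i=2, swap(2,11) ⇒ [5, 5, 5, 6, 6, 6, 6, 6, 6, 6, 6, 6, 5]
swap(3,12) ⇒ [5, 5, 5, 5, 6, 6, 6, 6, 6, 6, 6, 6, 6]; return 3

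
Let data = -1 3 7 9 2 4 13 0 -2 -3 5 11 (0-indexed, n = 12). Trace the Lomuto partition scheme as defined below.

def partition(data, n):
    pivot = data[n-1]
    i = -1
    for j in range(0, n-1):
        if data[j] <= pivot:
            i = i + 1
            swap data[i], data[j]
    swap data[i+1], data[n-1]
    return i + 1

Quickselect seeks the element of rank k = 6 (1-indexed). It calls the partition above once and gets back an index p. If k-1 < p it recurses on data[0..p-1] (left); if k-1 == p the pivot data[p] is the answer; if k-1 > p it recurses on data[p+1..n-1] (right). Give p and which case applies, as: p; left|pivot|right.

pivot = data[11] = 11; i = -1
j=0: data[0]=-1 ≤ 11 → i=0, swap data[0],data[0] (no change) → -1 3 7 9 2 4 13 0 -2 -3 5 11
j=1: data[1]=3 ≤ 11 → i=1, swap data[1],data[1] (no change) → -1 3 7 9 2 4 13 0 -2 -3 5 11
j=2: data[2]=7 ≤ 11 → i=2, swap data[2],data[2] (no change) → -1 3 7 9 2 4 13 0 -2 -3 5 11
j=3: data[3]=9 ≤ 11 → i=3, swap data[3],data[3] (no change) → -1 3 7 9 2 4 13 0 -2 -3 5 11
j=4: data[4]=2 ≤ 11 → i=4, swap data[4],data[4] (no change) → -1 3 7 9 2 4 13 0 -2 -3 5 11
j=5: data[5]=4 ≤ 11 → i=5, swap data[5],data[5] (no change) → -1 3 7 9 2 4 13 0 -2 -3 5 11
j=6: data[6]=13 > 11 → no swap
j=7: data[7]=0 ≤ 11 → i=6, swap data[6],data[7] → -1 3 7 9 2 4 0 13 -2 -3 5 11
j=8: data[8]=-2 ≤ 11 → i=7, swap data[7],data[8] → -1 3 7 9 2 4 0 -2 13 -3 5 11
j=9: data[9]=-3 ≤ 11 → i=8, swap data[8],data[9] → -1 3 7 9 2 4 0 -2 -3 13 5 11
j=10: data[10]=5 ≤ 11 → i=9, swap data[9],data[10] → -1 3 7 9 2 4 0 -2 -3 5 13 11
final swap data[10],data[11] → -1 3 7 9 2 4 0 -2 -3 5 11 13; return 10
p = 10; k-1 = 5 < 10 ⇒ left

10; left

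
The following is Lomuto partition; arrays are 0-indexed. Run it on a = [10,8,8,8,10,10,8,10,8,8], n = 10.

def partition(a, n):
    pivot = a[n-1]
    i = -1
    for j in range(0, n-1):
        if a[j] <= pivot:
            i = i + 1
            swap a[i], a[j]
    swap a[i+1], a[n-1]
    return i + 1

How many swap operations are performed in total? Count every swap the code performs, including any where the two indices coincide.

6

pivot=8, i=-1
j=0: 10>8, skip
j=1: 8≤8, i=0, swap(0,1) ⇒ [8,10,8,8,10,10,8,10,8,8]
j=2: 8≤8, i=1, swap(1,2) ⇒ [8,8,10,8,10,10,8,10,8,8]
j=3: 8≤8, i=2, swap(2,3) ⇒ [8,8,8,10,10,10,8,10,8,8]
j=4: 10>8, skip
j=5: 10>8, skip
j=6: 8≤8, i=3, swap(3,6) ⇒ [8,8,8,8,10,10,10,10,8,8]
j=7: 10>8, skip
j=8: 8≤8, i=4, swap(4,8) ⇒ [8,8,8,8,8,10,10,10,10,8]
swap(5,9) ⇒ [8,8,8,8,8,8,10,10,10,10]; return 5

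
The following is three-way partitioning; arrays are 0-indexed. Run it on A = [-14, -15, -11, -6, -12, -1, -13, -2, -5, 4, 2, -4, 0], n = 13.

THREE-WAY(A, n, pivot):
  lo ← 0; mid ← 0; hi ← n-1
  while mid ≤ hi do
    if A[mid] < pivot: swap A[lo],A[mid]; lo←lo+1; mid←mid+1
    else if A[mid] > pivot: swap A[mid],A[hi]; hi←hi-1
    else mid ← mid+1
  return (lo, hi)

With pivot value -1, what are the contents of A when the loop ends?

lo=0 mid=0 hi=12
-14<-1: swap(0,0), lo=1 mid=1 ⇒ [-14, -15, -11, -6, -12, -1, -13, -2, -5, 4, 2, -4, 0]
-15<-1: swap(1,1), lo=2 mid=2 ⇒ [-14, -15, -11, -6, -12, -1, -13, -2, -5, 4, 2, -4, 0]
-11<-1: swap(2,2), lo=3 mid=3 ⇒ [-14, -15, -11, -6, -12, -1, -13, -2, -5, 4, 2, -4, 0]
-6<-1: swap(3,3), lo=4 mid=4 ⇒ [-14, -15, -11, -6, -12, -1, -13, -2, -5, 4, 2, -4, 0]
-12<-1: swap(4,4), lo=5 mid=5 ⇒ [-14, -15, -11, -6, -12, -1, -13, -2, -5, 4, 2, -4, 0]
-1=-1: mid=6
-13<-1: swap(5,6), lo=6 mid=7 ⇒ [-14, -15, -11, -6, -12, -13, -1, -2, -5, 4, 2, -4, 0]
-2<-1: swap(6,7), lo=7 mid=8 ⇒ [-14, -15, -11, -6, -12, -13, -2, -1, -5, 4, 2, -4, 0]
-5<-1: swap(7,8), lo=8 mid=9 ⇒ [-14, -15, -11, -6, -12, -13, -2, -5, -1, 4, 2, -4, 0]
4>-1: swap(9,12), hi=11 ⇒ [-14, -15, -11, -6, -12, -13, -2, -5, -1, 0, 2, -4, 4]
0>-1: swap(9,11), hi=10 ⇒ [-14, -15, -11, -6, -12, -13, -2, -5, -1, -4, 2, 0, 4]
-4<-1: swap(8,9), lo=9 mid=10 ⇒ [-14, -15, -11, -6, -12, -13, -2, -5, -4, -1, 2, 0, 4]
2>-1: swap(10,10), hi=9 ⇒ [-14, -15, -11, -6, -12, -13, -2, -5, -4, -1, 2, 0, 4]
done. lo=9 hi=9; A=[-14, -15, -11, -6, -12, -13, -2, -5, -4, -1, 2, 0, 4]

[-14, -15, -11, -6, -12, -13, -2, -5, -4, -1, 2, 0, 4]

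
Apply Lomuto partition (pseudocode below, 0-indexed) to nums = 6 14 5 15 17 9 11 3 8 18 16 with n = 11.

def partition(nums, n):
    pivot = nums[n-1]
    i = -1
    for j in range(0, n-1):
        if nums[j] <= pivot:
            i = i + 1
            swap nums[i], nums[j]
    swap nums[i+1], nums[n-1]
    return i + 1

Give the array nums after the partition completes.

pivot=16, i=-1
j=0: 6≤16, i=0, swap(0,0) ⇒ 6 14 5 15 17 9 11 3 8 18 16
j=1: 14≤16, i=1, swap(1,1) ⇒ 6 14 5 15 17 9 11 3 8 18 16
j=2: 5≤16, i=2, swap(2,2) ⇒ 6 14 5 15 17 9 11 3 8 18 16
j=3: 15≤16, i=3, swap(3,3) ⇒ 6 14 5 15 17 9 11 3 8 18 16
j=4: 17>16, skip
j=5: 9≤16, i=4, swap(4,5) ⇒ 6 14 5 15 9 17 11 3 8 18 16
j=6: 11≤16, i=5, swap(5,6) ⇒ 6 14 5 15 9 11 17 3 8 18 16
j=7: 3≤16, i=6, swap(6,7) ⇒ 6 14 5 15 9 11 3 17 8 18 16
j=8: 8≤16, i=7, swap(7,8) ⇒ 6 14 5 15 9 11 3 8 17 18 16
j=9: 18>16, skip
swap(8,10) ⇒ 6 14 5 15 9 11 3 8 16 18 17; return 8

6 14 5 15 9 11 3 8 16 18 17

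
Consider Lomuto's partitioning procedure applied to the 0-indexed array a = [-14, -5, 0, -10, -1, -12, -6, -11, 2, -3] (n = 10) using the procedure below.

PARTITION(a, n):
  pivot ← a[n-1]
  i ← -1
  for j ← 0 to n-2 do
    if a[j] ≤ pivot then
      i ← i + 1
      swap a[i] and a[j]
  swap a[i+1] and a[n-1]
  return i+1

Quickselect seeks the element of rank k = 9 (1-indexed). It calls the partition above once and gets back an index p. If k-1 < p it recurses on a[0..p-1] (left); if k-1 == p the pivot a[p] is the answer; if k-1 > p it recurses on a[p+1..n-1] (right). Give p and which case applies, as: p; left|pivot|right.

pivot = a[9] = -3; i = -1
j=0: a[0]=-14 ≤ -3 → i=0, swap a[0],a[0] (no change) → [-14, -5, 0, -10, -1, -12, -6, -11, 2, -3]
j=1: a[1]=-5 ≤ -3 → i=1, swap a[1],a[1] (no change) → [-14, -5, 0, -10, -1, -12, -6, -11, 2, -3]
j=2: a[2]=0 > -3 → no swap
j=3: a[3]=-10 ≤ -3 → i=2, swap a[2],a[3] → [-14, -5, -10, 0, -1, -12, -6, -11, 2, -3]
j=4: a[4]=-1 > -3 → no swap
j=5: a[5]=-12 ≤ -3 → i=3, swap a[3],a[5] → [-14, -5, -10, -12, -1, 0, -6, -11, 2, -3]
j=6: a[6]=-6 ≤ -3 → i=4, swap a[4],a[6] → [-14, -5, -10, -12, -6, 0, -1, -11, 2, -3]
j=7: a[7]=-11 ≤ -3 → i=5, swap a[5],a[7] → [-14, -5, -10, -12, -6, -11, -1, 0, 2, -3]
j=8: a[8]=2 > -3 → no swap
final swap a[6],a[9] → [-14, -5, -10, -12, -6, -11, -3, 0, 2, -1]; return 6
p = 6; k-1 = 8 > 6 ⇒ right

6; right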